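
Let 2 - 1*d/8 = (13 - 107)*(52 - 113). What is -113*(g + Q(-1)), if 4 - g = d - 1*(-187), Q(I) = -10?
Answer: -5159919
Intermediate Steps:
d = -45856 (d = 16 - 8*(13 - 107)*(52 - 113) = 16 - (-752)*(-61) = 16 - 8*5734 = 16 - 45872 = -45856)
g = 45673 (g = 4 - (-45856 - 1*(-187)) = 4 - (-45856 + 187) = 4 - 1*(-45669) = 4 + 45669 = 45673)
-113*(g + Q(-1)) = -113*(45673 - 10) = -113*45663 = -5159919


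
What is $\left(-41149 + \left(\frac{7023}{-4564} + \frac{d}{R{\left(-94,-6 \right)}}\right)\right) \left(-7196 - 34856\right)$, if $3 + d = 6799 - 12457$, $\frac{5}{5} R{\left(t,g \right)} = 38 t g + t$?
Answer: $\frac{21065624620555849}{12173329} \approx 1.7305 \cdot 10^{9}$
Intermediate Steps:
$R{\left(t,g \right)} = t + 38 g t$ ($R{\left(t,g \right)} = 38 t g + t = 38 g t + t = t + 38 g t$)
$d = -5661$ ($d = -3 + \left(6799 - 12457\right) = -3 - 5658 = -5661$)
$\left(-41149 + \left(\frac{7023}{-4564} + \frac{d}{R{\left(-94,-6 \right)}}\right)\right) \left(-7196 - 34856\right) = \left(-41149 - \left(\frac{7023}{4564} + 5661 \left(- \frac{1}{94 \left(1 + 38 \left(-6\right)\right)}\right)\right)\right) \left(-7196 - 34856\right) = \left(-41149 - \left(\frac{7023}{4564} + \frac{5661}{\left(-94\right) \left(1 - 228\right)}\right)\right) \left(-42052\right) = \left(-41149 - \left(\frac{7023}{4564} + \frac{5661}{\left(-94\right) \left(-227\right)}\right)\right) \left(-42052\right) = \left(-41149 - \left(\frac{7023}{4564} + \frac{5661}{21338}\right)\right) \left(-42052\right) = \left(-41149 - \frac{87846789}{48693316}\right) \left(-42052\right) = \left(- \frac{2003769106873}{48693316}\right) \left(-42052\right) = \frac{21065624620555849}{12173329}$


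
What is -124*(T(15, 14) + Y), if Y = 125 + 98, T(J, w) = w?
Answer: -29388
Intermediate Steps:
Y = 223
-124*(T(15, 14) + Y) = -124*(14 + 223) = -124*237 = -29388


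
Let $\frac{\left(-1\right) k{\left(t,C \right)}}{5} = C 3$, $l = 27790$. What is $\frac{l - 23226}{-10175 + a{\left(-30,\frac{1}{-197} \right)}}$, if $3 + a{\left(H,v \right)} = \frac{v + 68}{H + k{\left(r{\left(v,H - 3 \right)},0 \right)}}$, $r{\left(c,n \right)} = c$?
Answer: $- \frac{1798216}{4011025} \approx -0.44832$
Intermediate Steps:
$k{\left(t,C \right)} = - 15 C$ ($k{\left(t,C \right)} = - 5 C 3 = - 5 \cdot 3 C = - 15 C$)
$a{\left(H,v \right)} = -3 + \frac{68 + v}{H}$ ($a{\left(H,v \right)} = -3 + \frac{v + 68}{H - 0} = -3 + \frac{68 + v}{H + 0} = -3 + \frac{68 + v}{H}$)
$\frac{l - 23226}{-10175 + a{\left(-30,\frac{1}{-197} \right)}} = \frac{27790 - 23226}{-10175 + \frac{68 + \frac{1}{-197} - -90}{-30}} = \frac{4564}{-10175 - \frac{68 - \frac{1}{197} + 90}{30}} = \frac{4564}{-10175 - \frac{2075}{394}} = \frac{4564}{- \frac{4011025}{394}} = 4564 \left(- \frac{394}{4011025}\right) = - \frac{1798216}{4011025}$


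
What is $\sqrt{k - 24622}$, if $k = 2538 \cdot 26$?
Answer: $\sqrt{41366} \approx 203.39$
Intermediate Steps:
$k = 65988$
$\sqrt{k - 24622} = \sqrt{65988 - 24622} = \sqrt{41366}$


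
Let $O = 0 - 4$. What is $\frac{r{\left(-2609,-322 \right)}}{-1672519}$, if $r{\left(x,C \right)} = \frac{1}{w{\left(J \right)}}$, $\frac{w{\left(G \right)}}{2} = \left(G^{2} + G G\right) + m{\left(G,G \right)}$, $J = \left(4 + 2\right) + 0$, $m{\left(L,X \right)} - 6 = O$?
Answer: $- \frac{1}{247532812} \approx -4.0399 \cdot 10^{-9}$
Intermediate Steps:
$O = -4$ ($O = 0 - 4 = -4$)
$m{\left(L,X \right)} = 2$ ($m{\left(L,X \right)} = 6 - 4 = 2$)
$J = 6$ ($J = 6 + 0 = 6$)
$w{\left(G \right)} = 4 + 4 G^{2}$ ($w{\left(G \right)} = 2 \left(\left(G^{2} + G G\right) + 2\right) = 2 \left(\left(G^{2} + G^{2}\right) + 2\right) = 2 \left(2 G^{2} + 2\right) = 2 \left(2 + 2 G^{2}\right) = 4 + 4 G^{2}$)
$r{\left(x,C \right)} = \frac{1}{148}$ ($r{\left(x,C \right)} = \frac{1}{4 + 4 \cdot 6^{2}} = \frac{1}{4 + 4 \cdot 36} = \frac{1}{4 + 144} = \frac{1}{148}$)
$\frac{r{\left(-2609,-322 \right)}}{-1672519} = \frac{1}{148 \left(-1672519\right)} = \frac{1}{148} \left(- \frac{1}{1672519}\right) = - \frac{1}{247532812}$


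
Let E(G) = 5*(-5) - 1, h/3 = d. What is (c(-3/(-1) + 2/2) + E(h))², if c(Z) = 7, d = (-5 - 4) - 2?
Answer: 361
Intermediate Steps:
d = -11 (d = -9 - 2 = -11)
h = -33 (h = 3*(-11) = -33)
E(G) = -26 (E(G) = -25 - 1 = -26)
(c(-3/(-1) + 2/2) + E(h))² = (7 - 26)² = (-19)² = 361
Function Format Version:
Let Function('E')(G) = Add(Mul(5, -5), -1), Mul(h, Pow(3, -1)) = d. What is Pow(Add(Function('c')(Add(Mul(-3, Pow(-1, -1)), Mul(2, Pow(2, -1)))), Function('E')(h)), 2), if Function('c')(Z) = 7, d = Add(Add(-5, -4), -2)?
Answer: 361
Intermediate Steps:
d = -11 (d = Add(-9, -2) = -11)
h = -33 (h = Mul(3, -11) = -33)
Function('E')(G) = -26 (Function('E')(G) = Add(-25, -1) = -26)
Pow(Add(Function('c')(Add(Mul(-3, Pow(-1, -1)), Mul(2, Pow(2, -1)))), Function('E')(h)), 2) = Pow(Add(7, -26), 2) = Pow(-19, 2) = 361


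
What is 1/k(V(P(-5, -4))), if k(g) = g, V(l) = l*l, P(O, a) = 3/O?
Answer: 25/9 ≈ 2.7778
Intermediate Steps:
V(l) = l**2
1/k(V(P(-5, -4))) = 1/((3/(-5))**2) = 1/((3*(-1/5))**2) = 1/((-3/5)**2) = 1/(9/25) = 25/9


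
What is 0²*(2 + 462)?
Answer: 0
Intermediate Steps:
0²*(2 + 462) = 0*464 = 0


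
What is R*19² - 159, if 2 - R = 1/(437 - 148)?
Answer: 162346/289 ≈ 561.75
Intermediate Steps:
R = 577/289 (R = 2 - 1/(437 - 148) = 2 - 1/289 = 577/289 ≈ 1.9965)
R*19² - 159 = (577/289)*19² - 159 = (577/289)*361 - 159 = 208297/289 - 159 = 162346/289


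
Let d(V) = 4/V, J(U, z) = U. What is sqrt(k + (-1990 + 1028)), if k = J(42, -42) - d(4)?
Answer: I*sqrt(921) ≈ 30.348*I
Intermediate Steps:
k = 41 (k = 42 - 4/4 = 42 - 1*1 = 42 - 1 = 41)
sqrt(k + (-1990 + 1028)) = sqrt(41 + (-1990 + 1028)) = sqrt(41 - 962) = sqrt(-921) = I*sqrt(921)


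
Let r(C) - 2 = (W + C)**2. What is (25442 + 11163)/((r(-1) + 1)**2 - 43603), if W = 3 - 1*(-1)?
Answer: -36605/43459 ≈ -0.84229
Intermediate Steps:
W = 4 (W = 3 + 1 = 4)
r(C) = 2 + (4 + C)**2
(25442 + 11163)/((r(-1) + 1)**2 - 43603) = (25442 + 11163)/(((2 + (4 - 1)**2) + 1)**2 - 43603) = 36605/(((2 + 3**2) + 1)**2 - 43603) = 36605/(((2 + 9) + 1)**2 - 43603) = 36605/((11 + 1)**2 - 43603) = 36605/(12**2 - 43603) = 36605/(144 - 43603) = 36605/(-43459) = 36605*(-1/43459) = -36605/43459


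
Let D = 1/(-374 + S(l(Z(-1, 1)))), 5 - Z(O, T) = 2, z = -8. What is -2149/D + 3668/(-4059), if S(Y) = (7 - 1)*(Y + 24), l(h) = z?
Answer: 2424932230/4059 ≈ 5.9742e+5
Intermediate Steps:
Z(O, T) = 3 (Z(O, T) = 5 - 1*2 = 5 - 2 = 3)
l(h) = -8
S(Y) = 144 + 6*Y (S(Y) = 6*(24 + Y) = 144 + 6*Y)
D = -1/278 (D = 1/(-374 + (144 + 6*(-8))) = 1/(-374 + (144 - 48)) = 1/(-374 + 96) = 1/(-278) = -1/278 ≈ -0.0035971)
-2149/D + 3668/(-4059) = -2149/(-1/278) + 3668/(-4059) = -2149*(-278) + 3668*(-1/4059) = 597422 - 3668/4059 = 2424932230/4059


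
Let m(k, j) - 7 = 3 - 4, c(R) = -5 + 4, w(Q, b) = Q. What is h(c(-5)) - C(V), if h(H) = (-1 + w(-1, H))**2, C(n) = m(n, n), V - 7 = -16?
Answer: -2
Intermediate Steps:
c(R) = -1
V = -9 (V = 7 - 16 = -9)
m(k, j) = 6 (m(k, j) = 7 + (3 - 4) = 7 - 1 = 6)
C(n) = 6
h(H) = 4 (h(H) = (-1 - 1)**2 = (-2)**2 = 4)
h(c(-5)) - C(V) = 4 - 1*6 = 4 - 6 = -2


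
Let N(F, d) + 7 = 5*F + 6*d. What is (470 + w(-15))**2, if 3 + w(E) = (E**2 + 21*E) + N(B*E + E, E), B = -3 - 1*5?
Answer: 648025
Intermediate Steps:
B = -8 (B = -3 - 5 = -8)
N(F, d) = -7 + 5*F + 6*d (N(F, d) = -7 + (5*F + 6*d) = -7 + 5*F + 6*d)
w(E) = -10 + E**2 - 8*E (w(E) = -3 + ((E**2 + 21*E) + (-7 + 5*(-8*E + E) + 6*E)) = -3 + ((E**2 + 21*E) + (-7 + 5*(-7*E) + 6*E)) = -3 + ((E**2 + 21*E) + (-7 - 35*E + 6*E)) = -3 + ((E**2 + 21*E) + (-7 - 29*E)) = -3 + (-7 + E**2 - 8*E) = -10 + E**2 - 8*E)
(470 + w(-15))**2 = (470 + (-10 + (-15)**2 - 8*(-15)))**2 = (470 + (-10 + 225 + 120))**2 = (470 + 335)**2 = 805**2 = 648025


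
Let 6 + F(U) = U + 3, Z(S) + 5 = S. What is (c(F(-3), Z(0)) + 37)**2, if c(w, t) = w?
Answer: 961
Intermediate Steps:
Z(S) = -5 + S
F(U) = -3 + U (F(U) = -6 + (U + 3) = -6 + (3 + U) = -3 + U)
(c(F(-3), Z(0)) + 37)**2 = ((-3 - 3) + 37)**2 = (-6 + 37)**2 = 31**2 = 961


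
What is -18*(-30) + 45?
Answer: 585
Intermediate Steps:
-18*(-30) + 45 = 540 + 45 = 585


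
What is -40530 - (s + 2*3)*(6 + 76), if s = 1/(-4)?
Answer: -82003/2 ≈ -41002.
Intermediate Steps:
s = -1/4 ≈ -0.25000
-40530 - (s + 2*3)*(6 + 76) = -40530 - (-1/4 + 2*3)*(6 + 76) = -40530 - (-1/4 + 6)*82 = -40530 - 23*82/4 = -40530 - 1*943/2 = -40530 - 943/2 = -82003/2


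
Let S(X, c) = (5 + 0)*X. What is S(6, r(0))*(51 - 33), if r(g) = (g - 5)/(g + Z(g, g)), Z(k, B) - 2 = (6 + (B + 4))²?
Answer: 540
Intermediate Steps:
Z(k, B) = 2 + (10 + B)² (Z(k, B) = 2 + (6 + (B + 4))² = 2 + (6 + (4 + B))² = 2 + (10 + B)²)
r(g) = (-5 + g)/(2 + g + (10 + g)²) (r(g) = (g - 5)/(g + (2 + (10 + g)²)) = (-5 + g)/(2 + g + (10 + g)²))
S(X, c) = 5*X
S(6, r(0))*(51 - 33) = (5*6)*(51 - 33) = 30*18 = 540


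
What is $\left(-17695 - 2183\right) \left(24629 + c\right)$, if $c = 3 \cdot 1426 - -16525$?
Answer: $-903097296$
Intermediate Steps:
$c = 20803$ ($c = 4278 + 16525 = 20803$)
$\left(-17695 - 2183\right) \left(24629 + c\right) = \left(-17695 - 2183\right) \left(24629 + 20803\right) = \left(-19878\right) 45432 = -903097296$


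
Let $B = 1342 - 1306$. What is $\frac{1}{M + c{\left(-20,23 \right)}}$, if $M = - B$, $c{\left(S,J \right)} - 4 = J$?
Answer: $- \frac{1}{9} \approx -0.11111$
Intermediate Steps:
$B = 36$
$c{\left(S,J \right)} = 4 + J$
$M = -36$ ($M = \left(-1\right) 36 = -36$)
$\frac{1}{M + c{\left(-20,23 \right)}} = \frac{1}{-36 + \left(4 + 23\right)} = \frac{1}{-36 + 27} = \frac{1}{-9} = - \frac{1}{9}$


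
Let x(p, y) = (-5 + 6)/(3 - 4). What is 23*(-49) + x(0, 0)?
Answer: -1128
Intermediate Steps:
x(p, y) = -1 (x(p, y) = 1/(-1) = 1*(-1) = -1)
23*(-49) + x(0, 0) = 23*(-49) - 1 = -1127 - 1 = -1128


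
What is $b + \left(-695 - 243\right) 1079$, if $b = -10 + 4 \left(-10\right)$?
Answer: $-1012152$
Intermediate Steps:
$b = -50$ ($b = -10 - 40 = -50$)
$b + \left(-695 - 243\right) 1079 = -50 + \left(-695 - 243\right) 1079 = -50 - 1012102 = -1012152$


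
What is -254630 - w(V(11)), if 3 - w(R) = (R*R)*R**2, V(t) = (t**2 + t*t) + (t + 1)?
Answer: 4162059623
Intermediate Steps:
V(t) = 1 + t + 2*t**2 (V(t) = (t**2 + t**2) + (1 + t) = 2*t**2 + (1 + t) = 1 + t + 2*t**2)
w(R) = 3 - R**4 (w(R) = 3 - R*R*R**2 = 3 - R**2*R**2 = 3 - R**4)
-254630 - w(V(11)) = -254630 - (3 - (1 + 11 + 2*11**2)**4) = -254630 - (3 - (1 + 11 + 2*121)**4) = -254630 - (3 - (1 + 11 + 242)**4) = -254630 - (3 - 1*254**4) = -254630 - (3 - 1*4162314256) = -254630 - (3 - 4162314256) = -254630 - 1*(-4162314253) = -254630 + 4162314253 = 4162059623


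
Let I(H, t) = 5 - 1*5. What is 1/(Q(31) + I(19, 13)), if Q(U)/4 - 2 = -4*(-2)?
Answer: 1/40 ≈ 0.025000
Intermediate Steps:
I(H, t) = 0 (I(H, t) = 5 - 5 = 0)
Q(U) = 40 (Q(U) = 8 + 4*(-4*(-2)) = 8 + 4*8 = 8 + 32 = 40)
1/(Q(31) + I(19, 13)) = 1/(40 + 0) = 1/40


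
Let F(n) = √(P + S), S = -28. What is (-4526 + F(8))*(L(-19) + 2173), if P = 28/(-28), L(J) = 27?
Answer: -9957200 + 2200*I*√29 ≈ -9.9572e+6 + 11847.0*I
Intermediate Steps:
P = -1 (P = 28*(-1/28) = -1)
F(n) = I*√29 (F(n) = √(-1 - 28) = √(-29) = I*√29)
(-4526 + F(8))*(L(-19) + 2173) = (-4526 + I*√29)*(27 + 2173) = (-4526 + I*√29)*2200 = -9957200 + 2200*I*√29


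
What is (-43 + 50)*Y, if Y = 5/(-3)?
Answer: -35/3 ≈ -11.667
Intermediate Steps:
Y = -5/3 (Y = 5*(-⅓) = -5/3 ≈ -1.6667)
(-43 + 50)*Y = (-43 + 50)*(-5/3) = 7*(-5/3) = -35/3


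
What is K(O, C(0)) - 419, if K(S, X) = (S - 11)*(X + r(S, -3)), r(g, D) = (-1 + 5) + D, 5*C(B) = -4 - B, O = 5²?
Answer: -2081/5 ≈ -416.20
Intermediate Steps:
O = 25
C(B) = -⅘ - B/5 (C(B) = (-4 - B)/5 = -⅘ - B/5)
r(g, D) = 4 + D
K(S, X) = (1 + X)*(-11 + S) (K(S, X) = (S - 11)*(X + (4 - 3)) = (-11 + S)*(X + 1) = (-11 + S)*(1 + X) = (1 + X)*(-11 + S))
K(O, C(0)) - 419 = (-11 + 25 - 11*(-⅘ - ⅕*0) + 25*(-⅘ - ⅕*0)) - 419 = (-11 + 25 - 11*(-⅘ + 0) + 25*(-⅘ + 0)) - 419 = (-11 + 25 - 11*(-⅘) + 25*(-⅘)) - 419 = (-11 + 25 + 44/5 - 20) - 419 = 14/5 - 419 = -2081/5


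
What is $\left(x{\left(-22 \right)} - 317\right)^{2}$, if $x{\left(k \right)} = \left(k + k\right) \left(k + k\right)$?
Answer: $2621161$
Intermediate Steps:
$x{\left(k \right)} = 4 k^{2}$ ($x{\left(k \right)} = 2 k 2 k = 4 k^{2}$)
$\left(x{\left(-22 \right)} - 317\right)^{2} = \left(4 \left(-22\right)^{2} - 317\right)^{2} = \left(4 \cdot 484 - 317\right)^{2} = \left(1936 - 317\right)^{2} = 1619^{2} = 2621161$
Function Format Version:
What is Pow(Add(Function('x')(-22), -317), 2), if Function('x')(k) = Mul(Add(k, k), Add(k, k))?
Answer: 2621161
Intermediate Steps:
Function('x')(k) = Mul(4, Pow(k, 2)) (Function('x')(k) = Mul(Mul(2, k), Mul(2, k)) = Mul(4, Pow(k, 2)))
Pow(Add(Function('x')(-22), -317), 2) = Pow(Add(Mul(4, Pow(-22, 2)), -317), 2) = Pow(Add(Mul(4, 484), -317), 2) = Pow(Add(1936, -317), 2) = Pow(1619, 2) = 2621161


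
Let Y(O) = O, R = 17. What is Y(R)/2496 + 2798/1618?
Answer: 3505657/2019264 ≈ 1.7361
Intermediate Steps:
Y(R)/2496 + 2798/1618 = 17/2496 + 2798/1618 = 17*(1/2496) + 2798*(1/1618) = 17/2496 + 1399/809 = 3505657/2019264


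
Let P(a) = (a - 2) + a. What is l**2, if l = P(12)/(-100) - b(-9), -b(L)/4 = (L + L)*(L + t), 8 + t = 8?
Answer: 1049047321/2500 ≈ 4.1962e+5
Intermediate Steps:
t = 0 (t = -8 + 8 = 0)
P(a) = -2 + 2*a (P(a) = (-2 + a) + a = -2 + 2*a)
b(L) = -8*L**2 (b(L) = -4*(L + L)*(L + 0) = -4*2*L*L = -8*L**2)
l = 32389/50 (l = (-2 + 2*12)/(-100) - (-8)*(-9)**2 = (-2 + 24)*(-1/100) - (-8)*81 = 22*(-1/100) - 1*(-648) = -11/50 + 648 = 32389/50 ≈ 647.78)
l**2 = (32389/50)**2 = 1049047321/2500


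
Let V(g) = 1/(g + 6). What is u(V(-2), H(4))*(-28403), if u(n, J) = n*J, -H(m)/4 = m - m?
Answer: 0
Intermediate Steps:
V(g) = 1/(6 + g)
H(m) = 0 (H(m) = -4*(m - m) = -4*0 = 0)
u(n, J) = J*n
u(V(-2), H(4))*(-28403) = (0/(6 - 2))*(-28403) = (0/4)*(-28403) = (0*(¼))*(-28403) = 0*(-28403) = 0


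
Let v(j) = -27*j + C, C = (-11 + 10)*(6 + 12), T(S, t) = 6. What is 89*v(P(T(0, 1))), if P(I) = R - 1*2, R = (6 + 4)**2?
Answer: -237096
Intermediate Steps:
R = 100 (R = 10**2 = 100)
C = -18 (C = -1*18 = -18)
P(I) = 98 (P(I) = 100 - 1*2 = 100 - 2 = 98)
v(j) = -18 - 27*j (v(j) = -27*j - 18 = -18 - 27*j)
89*v(P(T(0, 1))) = 89*(-18 - 27*98) = 89*(-18 - 2646) = 89*(-2664) = -237096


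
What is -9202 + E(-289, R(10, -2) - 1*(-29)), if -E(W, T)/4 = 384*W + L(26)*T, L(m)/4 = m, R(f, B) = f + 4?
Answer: 416814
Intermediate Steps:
R(f, B) = 4 + f
L(m) = 4*m
E(W, T) = -1536*W - 416*T (E(W, T) = -4*(384*W + (4*26)*T) = -4*(384*W + 104*T) = -4*(104*T + 384*W) = -1536*W - 416*T)
-9202 + E(-289, R(10, -2) - 1*(-29)) = -9202 + (-1536*(-289) - 416*((4 + 10) - 1*(-29))) = -9202 + (443904 - 416*(14 + 29)) = -9202 + (443904 - 416*43) = -9202 + (443904 - 17888) = -9202 + 426016 = 416814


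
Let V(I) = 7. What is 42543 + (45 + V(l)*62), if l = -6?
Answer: 43022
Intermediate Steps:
42543 + (45 + V(l)*62) = 42543 + (45 + 7*62) = 42543 + (45 + 434) = 42543 + 479 = 43022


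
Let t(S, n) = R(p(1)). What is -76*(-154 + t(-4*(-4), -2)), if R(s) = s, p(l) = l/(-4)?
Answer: 11723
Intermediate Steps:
p(l) = -l/4 (p(l) = l*(-1/4) = -l/4)
t(S, n) = -1/4 (t(S, n) = -1/4*1 = -1/4)
-76*(-154 + t(-4*(-4), -2)) = -76*(-154 - 1/4) = -76*(-617/4) = 11723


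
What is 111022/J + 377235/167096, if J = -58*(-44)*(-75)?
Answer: 6706430861/3997771800 ≈ 1.6775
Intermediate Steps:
J = -191400 (J = 2552*(-75) = -191400)
111022/J + 377235/167096 = 111022/(-191400) + 377235/167096 = 111022*(-1/191400) + 377235*(1/167096) = -55511/95700 + 377235/167096 = 6706430861/3997771800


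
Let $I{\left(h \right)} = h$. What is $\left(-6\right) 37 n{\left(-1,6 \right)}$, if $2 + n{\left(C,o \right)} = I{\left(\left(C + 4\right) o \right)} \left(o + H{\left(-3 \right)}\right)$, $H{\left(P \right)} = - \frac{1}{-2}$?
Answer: $-25530$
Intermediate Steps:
$H{\left(P \right)} = \frac{1}{2}$ ($H{\left(P \right)} = \left(-1\right) \left(- \frac{1}{2}\right) = \frac{1}{2}$)
$n{\left(C,o \right)} = -2 + o \left(\frac{1}{2} + o\right) \left(4 + C\right)$ ($n{\left(C,o \right)} = -2 + \left(C + 4\right) o \left(o + \frac{1}{2}\right) = -2 + \left(4 + C\right) o \left(\frac{1}{2} + o\right) = -2 + o \left(4 + C\right) \left(\frac{1}{2} + o\right) = -2 + o \left(\frac{1}{2} + o\right) \left(4 + C\right)$)
$\left(-6\right) 37 n{\left(-1,6 \right)} = \left(-6\right) 37 \left(-2 + 6^{2} \left(4 - 1\right) + \frac{1}{2} \cdot 6 \left(4 - 1\right)\right) = - 222 \left(-2 + 36 \cdot 3 + \frac{1}{2} \cdot 6 \cdot 3\right) = - 222 \left(-2 + 108 + 9\right) = \left(-222\right) 115 = -25530$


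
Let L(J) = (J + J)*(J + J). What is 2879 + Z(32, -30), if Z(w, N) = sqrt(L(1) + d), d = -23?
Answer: 2879 + I*sqrt(19) ≈ 2879.0 + 4.3589*I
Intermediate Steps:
L(J) = 4*J**2 (L(J) = (2*J)*(2*J) = 4*J**2)
Z(w, N) = I*sqrt(19) (Z(w, N) = sqrt(4*1**2 - 23) = sqrt(4*1 - 23) = sqrt(4 - 23) = sqrt(-19) = I*sqrt(19))
2879 + Z(32, -30) = 2879 + I*sqrt(19)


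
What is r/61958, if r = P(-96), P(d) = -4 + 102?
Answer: 49/30979 ≈ 0.0015817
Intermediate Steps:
P(d) = 98
r = 98
r/61958 = 98/61958 = 98*(1/61958) = 49/30979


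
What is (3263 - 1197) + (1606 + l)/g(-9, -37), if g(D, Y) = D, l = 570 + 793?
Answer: 15625/9 ≈ 1736.1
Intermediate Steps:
l = 1363
(3263 - 1197) + (1606 + l)/g(-9, -37) = (3263 - 1197) + (1606 + 1363)/(-9) = 2066 + 2969*(-1/9) = 2066 - 2969/9 = 15625/9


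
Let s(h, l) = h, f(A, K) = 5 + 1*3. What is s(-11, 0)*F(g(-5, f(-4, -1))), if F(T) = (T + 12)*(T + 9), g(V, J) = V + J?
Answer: -1980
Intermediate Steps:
f(A, K) = 8 (f(A, K) = 5 + 3 = 8)
g(V, J) = J + V
F(T) = (9 + T)*(12 + T) (F(T) = (12 + T)*(9 + T) = (9 + T)*(12 + T))
s(-11, 0)*F(g(-5, f(-4, -1))) = -11*(108 + (8 - 5)² + 21*(8 - 5)) = -11*(108 + 3² + 21*3) = -11*(108 + 9 + 63) = -11*180 = -1980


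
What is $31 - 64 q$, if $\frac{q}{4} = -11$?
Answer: $2847$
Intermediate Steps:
$q = -44$ ($q = 4 \left(-11\right) = -44$)
$31 - 64 q = 31 - -2816 = 31 + 2816 = 2847$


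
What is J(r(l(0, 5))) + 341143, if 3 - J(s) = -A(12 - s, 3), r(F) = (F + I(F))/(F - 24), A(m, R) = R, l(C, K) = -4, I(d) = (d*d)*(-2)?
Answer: 341149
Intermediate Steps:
I(d) = -2*d² (I(d) = d²*(-2) = -2*d²)
r(F) = (F - 2*F²)/(-24 + F) (r(F) = (F - 2*F²)/(F - 24) = (F - 2*F²)/(-24 + F))
J(s) = 6 (J(s) = 3 - (-1)*3 = 3 - 1*(-3) = 3 + 3 = 6)
J(r(l(0, 5))) + 341143 = 6 + 341143 = 341149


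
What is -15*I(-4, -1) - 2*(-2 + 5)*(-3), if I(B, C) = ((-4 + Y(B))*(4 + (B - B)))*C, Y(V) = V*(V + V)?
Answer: 1698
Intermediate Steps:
Y(V) = 2*V² (Y(V) = V*(2*V) = 2*V²)
I(B, C) = C*(-16 + 8*B²) (I(B, C) = ((-4 + 2*B²)*(4 + (B - B)))*C = ((-4 + 2*B²)*(4 + 0))*C = ((-4 + 2*B²)*4)*C = (-16 + 8*B²)*C = C*(-16 + 8*B²))
-15*I(-4, -1) - 2*(-2 + 5)*(-3) = -120*(-1)*(-2 + (-4)²) - 2*(-2 + 5)*(-3) = -120*(-1)*(-2 + 16) - 6*(-3) = -120*(-1)*14 - 2*(-9) = -15*(-112) + 18 = 1680 + 18 = 1698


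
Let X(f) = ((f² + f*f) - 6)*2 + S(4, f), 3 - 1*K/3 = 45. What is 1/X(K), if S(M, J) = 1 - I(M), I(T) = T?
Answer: 1/63489 ≈ 1.5751e-5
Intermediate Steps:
S(M, J) = 1 - M
K = -126 (K = 9 - 3*45 = 9 - 135 = -126)
X(f) = -15 + 4*f² (X(f) = ((f² + f*f) - 6)*2 + (1 - 1*4) = ((f² + f²) - 6)*2 + (1 - 4) = (2*f² - 6)*2 - 3 = (-6 + 2*f²)*2 - 3 = (-12 + 4*f²) - 3 = -15 + 4*f²)
1/X(K) = 1/(-15 + 4*(-126)²) = 1/(-15 + 4*15876) = 1/(-15 + 63504) = 1/63489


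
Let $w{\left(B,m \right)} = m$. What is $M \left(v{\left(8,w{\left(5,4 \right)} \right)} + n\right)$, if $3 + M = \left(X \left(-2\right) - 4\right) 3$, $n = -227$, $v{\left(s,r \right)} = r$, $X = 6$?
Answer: $11373$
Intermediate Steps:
$M = -51$ ($M = -3 + \left(6 \left(-2\right) - 4\right) 3 = -3 + \left(-12 - 4\right) 3 = -3 - 48 = -51$)
$M \left(v{\left(8,w{\left(5,4 \right)} \right)} + n\right) = - 51 \left(4 - 227\right) = \left(-51\right) \left(-223\right) = 11373$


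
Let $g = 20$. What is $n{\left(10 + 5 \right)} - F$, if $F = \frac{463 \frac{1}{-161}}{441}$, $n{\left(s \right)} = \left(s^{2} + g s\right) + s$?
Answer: $\frac{38341003}{71001} \approx 540.01$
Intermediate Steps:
$n{\left(s \right)} = s^{2} + 21 s$ ($n{\left(s \right)} = \left(s^{2} + 20 s\right) + s = s^{2} + 21 s$)
$F = - \frac{463}{71001}$ ($F = 463 \left(- \frac{1}{161}\right) \frac{1}{441} = \left(- \frac{463}{161}\right) \frac{1}{441} = - \frac{463}{71001} \approx -0.006521$)
$n{\left(10 + 5 \right)} - F = \left(10 + 5\right) \left(21 + \left(10 + 5\right)\right) - - \frac{463}{71001} = 15 \left(21 + 15\right) + \frac{463}{71001} = 15 \cdot 36 + \frac{463}{71001} = 540 + \frac{463}{71001} = \frac{38341003}{71001}$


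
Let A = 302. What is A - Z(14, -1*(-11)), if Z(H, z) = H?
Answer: 288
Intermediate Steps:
A - Z(14, -1*(-11)) = 302 - 1*14 = 302 - 14 = 288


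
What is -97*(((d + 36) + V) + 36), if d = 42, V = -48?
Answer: -6402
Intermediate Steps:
-97*(((d + 36) + V) + 36) = -97*(((42 + 36) - 48) + 36) = -97*((78 - 48) + 36) = -97*(30 + 36) = -97*66 = -6402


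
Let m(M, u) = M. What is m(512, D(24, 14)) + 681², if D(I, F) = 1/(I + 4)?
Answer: 464273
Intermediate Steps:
D(I, F) = 1/(4 + I)
m(512, D(24, 14)) + 681² = 512 + 681² = 512 + 463761 = 464273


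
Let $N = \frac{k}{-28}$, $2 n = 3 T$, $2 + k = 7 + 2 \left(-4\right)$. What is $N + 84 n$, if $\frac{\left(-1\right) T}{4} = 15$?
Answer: $- \frac{211677}{28} \approx -7559.9$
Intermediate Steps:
$T = -60$ ($T = \left(-4\right) 15 = -60$)
$k = -3$ ($k = -2 + \left(7 + 2 \left(-4\right)\right) = -2 + \left(7 - 8\right) = -2 - 1 = -3$)
$n = -90$ ($n = \frac{3 \left(-60\right)}{2} = \frac{1}{2} \left(-180\right) = -90$)
$N = \frac{3}{28}$ ($N = - \frac{3}{-28} = \left(-3\right) \left(- \frac{1}{28}\right) = \frac{3}{28} \approx 0.10714$)
$N + 84 n = \frac{3}{28} + 84 \left(-90\right) = \frac{3}{28} - 7560 = - \frac{211677}{28}$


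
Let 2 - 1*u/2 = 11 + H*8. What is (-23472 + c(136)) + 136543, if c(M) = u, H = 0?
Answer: 113053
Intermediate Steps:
u = -18 (u = 4 - 2*(11 + 0*8) = 4 - 2*(11 + 0) = 4 - 2*11 = 4 - 22 = -18)
c(M) = -18
(-23472 + c(136)) + 136543 = (-23472 - 18) + 136543 = -23490 + 136543 = 113053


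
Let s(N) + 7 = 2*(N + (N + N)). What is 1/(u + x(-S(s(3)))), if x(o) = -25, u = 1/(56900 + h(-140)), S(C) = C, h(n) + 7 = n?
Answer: -56753/1418824 ≈ -0.040000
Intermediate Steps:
h(n) = -7 + n
s(N) = -7 + 6*N (s(N) = -7 + 2*(N + (N + N)) = -7 + 2*(N + 2*N) = -7 + 2*(3*N) = -7 + 6*N)
u = 1/56753 (u = 1/(56900 + (-7 - 140)) = 1/(56900 - 147) = 1/56753 ≈ 1.7620e-5)
1/(u + x(-S(s(3)))) = 1/(1/56753 - 25) = 1/(-1418824/56753) = -56753/1418824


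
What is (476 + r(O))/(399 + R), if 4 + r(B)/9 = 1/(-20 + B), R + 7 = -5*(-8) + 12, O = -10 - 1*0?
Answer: 4397/4440 ≈ 0.99032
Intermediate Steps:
O = -10 (O = -10 + 0 = -10)
R = 45 (R = -7 + (-5*(-8) + 12) = -7 + (40 + 12) = -7 + 52 = 45)
r(B) = -36 + 9/(-20 + B)
(476 + r(O))/(399 + R) = (476 + 9*(81 - 4*(-10))/(-20 - 10))/(399 + 45) = (476 + 9*(81 + 40)/(-30))/444 = (476 + 9*(-1/30)*121)*(1/444) = (476 - 363/10)*(1/444) = (4397/10)*(1/444) = 4397/4440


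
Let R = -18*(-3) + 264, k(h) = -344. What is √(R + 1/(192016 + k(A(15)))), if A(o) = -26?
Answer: √2920683416846/95836 ≈ 17.833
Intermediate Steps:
R = 318 (R = 54 + 264 = 318)
√(R + 1/(192016 + k(A(15)))) = √(318 + 1/(192016 - 344)) = √(318 + 1/191672) = √(60951697/191672) = √2920683416846/95836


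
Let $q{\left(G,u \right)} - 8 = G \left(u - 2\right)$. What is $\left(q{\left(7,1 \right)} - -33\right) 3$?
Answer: $102$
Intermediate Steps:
$q{\left(G,u \right)} = 8 + G \left(-2 + u\right)$ ($q{\left(G,u \right)} = 8 + G \left(u - 2\right) = 8 + G \left(-2 + u\right)$)
$\left(q{\left(7,1 \right)} - -33\right) 3 = \left(\left(8 - 14 + 7 \cdot 1\right) - -33\right) 3 = \left(\left(8 - 14 + 7\right) + 33\right) 3 = \left(1 + 33\right) 3 = 34 \cdot 3 = 102$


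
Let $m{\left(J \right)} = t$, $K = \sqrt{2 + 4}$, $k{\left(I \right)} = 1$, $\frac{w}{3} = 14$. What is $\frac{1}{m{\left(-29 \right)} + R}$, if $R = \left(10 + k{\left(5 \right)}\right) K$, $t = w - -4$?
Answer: $\frac{23}{695} - \frac{11 \sqrt{6}}{1390} \approx 0.013709$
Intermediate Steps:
$w = 42$ ($w = 3 \cdot 14 = 42$)
$t = 46$ ($t = 42 - -4 = 42 + 4 = 46$)
$K = \sqrt{6} \approx 2.4495$
$R = 11 \sqrt{6}$ ($R = \left(10 + 1\right) \sqrt{6} = 11 \sqrt{6} \approx 26.944$)
$m{\left(J \right)} = 46$
$\frac{1}{m{\left(-29 \right)} + R} = \frac{1}{46 + 11 \sqrt{6}}$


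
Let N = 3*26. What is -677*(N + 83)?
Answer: -108997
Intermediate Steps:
N = 78
-677*(N + 83) = -677*(78 + 83) = -677*161 = -108997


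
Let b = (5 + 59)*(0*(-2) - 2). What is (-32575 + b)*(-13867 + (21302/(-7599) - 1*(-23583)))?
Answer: -804609154382/2533 ≈ -3.1765e+8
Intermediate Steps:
b = -128 (b = 64*(0 - 2) = 64*(-2) = -128)
(-32575 + b)*(-13867 + (21302/(-7599) - 1*(-23583))) = (-32575 - 128)*(-13867 + (21302/(-7599) - 1*(-23583))) = -32703*(-13867 + (21302*(-1/7599) + 23583)) = -32703*(-13867 + (-21302/7599 + 23583)) = -32703*(-13867 + 179185915/7599) = -32703*73810582/7599 = -804609154382/2533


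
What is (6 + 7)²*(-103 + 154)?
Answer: 8619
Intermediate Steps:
(6 + 7)²*(-103 + 154) = 13²*51 = 169*51 = 8619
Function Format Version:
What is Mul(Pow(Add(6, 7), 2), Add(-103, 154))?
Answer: 8619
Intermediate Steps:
Mul(Pow(Add(6, 7), 2), Add(-103, 154)) = Mul(Pow(13, 2), 51) = Mul(169, 51) = 8619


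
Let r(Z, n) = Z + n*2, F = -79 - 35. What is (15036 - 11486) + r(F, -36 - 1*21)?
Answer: 3322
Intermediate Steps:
F = -114
r(Z, n) = Z + 2*n
(15036 - 11486) + r(F, -36 - 1*21) = (15036 - 11486) + (-114 + 2*(-36 - 1*21)) = 3550 + (-114 + 2*(-36 - 21)) = 3550 + (-114 + 2*(-57)) = 3550 + (-114 - 114) = 3550 - 228 = 3322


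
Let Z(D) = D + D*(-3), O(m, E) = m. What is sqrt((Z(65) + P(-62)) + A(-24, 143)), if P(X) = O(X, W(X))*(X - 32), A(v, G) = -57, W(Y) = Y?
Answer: sqrt(5641) ≈ 75.107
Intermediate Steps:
Z(D) = -2*D (Z(D) = D - 3*D = -2*D)
P(X) = X*(-32 + X) (P(X) = X*(X - 32) = X*(-32 + X))
sqrt((Z(65) + P(-62)) + A(-24, 143)) = sqrt((-2*65 - 62*(-32 - 62)) - 57) = sqrt((-130 - 62*(-94)) - 57) = sqrt((-130 + 5828) - 57) = sqrt(5698 - 57) = sqrt(5641)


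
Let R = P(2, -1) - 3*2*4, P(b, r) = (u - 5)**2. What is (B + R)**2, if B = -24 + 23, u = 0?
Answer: 0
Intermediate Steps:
P(b, r) = 25 (P(b, r) = (0 - 5)**2 = (-5)**2 = 25)
R = 1 (R = 25 - 3*2*4 = 25 - 6*4 = 25 - 1*24 = 25 - 24 = 1)
B = -1
(B + R)**2 = (-1 + 1)**2 = 0**2 = 0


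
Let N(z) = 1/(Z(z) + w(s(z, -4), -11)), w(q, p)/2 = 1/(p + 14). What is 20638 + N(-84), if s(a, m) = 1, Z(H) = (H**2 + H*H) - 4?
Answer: 873523991/42326 ≈ 20638.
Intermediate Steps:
Z(H) = -4 + 2*H**2 (Z(H) = (H**2 + H**2) - 4 = 2*H**2 - 4 = -4 + 2*H**2)
w(q, p) = 2/(14 + p) (w(q, p) = 2/(p + 14) = 2/(14 + p))
N(z) = 1/(-10/3 + 2*z**2) (N(z) = 1/((-4 + 2*z**2) + 2/(14 - 11)) = 1/((-4 + 2*z**2) + 2/3) = 1/(-10/3 + 2*z**2))
20638 + N(-84) = 20638 + 3/(2*(-5 + 3*(-84)**2)) = 20638 + 3/(2*(-5 + 3*7056)) = 20638 + 3/(2*(-5 + 21168)) = 20638 + (3/2)/21163 = 20638 + (3/2)*(1/21163) = 20638 + 3/42326 = 873523991/42326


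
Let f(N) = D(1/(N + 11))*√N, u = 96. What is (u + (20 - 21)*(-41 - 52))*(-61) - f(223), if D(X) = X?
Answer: -11529 - √223/234 ≈ -11529.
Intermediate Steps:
f(N) = √N/(11 + N) (f(N) = √N/(N + 11) = √N/(11 + N))
(u + (20 - 21)*(-41 - 52))*(-61) - f(223) = (96 + (20 - 21)*(-41 - 52))*(-61) - √223/(11 + 223) = (96 - 1*(-93))*(-61) - √223/234 = (96 + 93)*(-61) - √223/234 = 189*(-61) - √223/234 = -11529 - √223/234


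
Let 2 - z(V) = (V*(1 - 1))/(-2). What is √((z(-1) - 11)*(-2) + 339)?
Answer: √357 ≈ 18.894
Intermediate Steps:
z(V) = 2 (z(V) = 2 - V*(1 - 1)/(-2) = 2 - V*0*(-1)/2 = 2 - 0*(-1)/2 = 2 - 1*0 = 2 + 0 = 2)
√((z(-1) - 11)*(-2) + 339) = √((2 - 11)*(-2) + 339) = √(-9*(-2) + 339) = √(18 + 339) = √357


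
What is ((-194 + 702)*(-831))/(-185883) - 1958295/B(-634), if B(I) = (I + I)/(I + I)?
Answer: -121337775779/61961 ≈ -1.9583e+6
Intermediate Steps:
B(I) = 1 (B(I) = (2*I)/((2*I)) = (2*I)*(1/(2*I)) = 1)
((-194 + 702)*(-831))/(-185883) - 1958295/B(-634) = ((-194 + 702)*(-831))/(-185883) - 1958295/1 = (508*(-831))*(-1/185883) - 1958295*1 = -422148*(-1/185883) - 1958295 = 140716/61961 - 1958295 = -121337775779/61961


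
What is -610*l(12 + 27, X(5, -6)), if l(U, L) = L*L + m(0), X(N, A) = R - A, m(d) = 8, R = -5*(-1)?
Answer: -78690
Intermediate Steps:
R = 5
X(N, A) = 5 - A
l(U, L) = 8 + L² (l(U, L) = L*L + 8 = L² + 8 = 8 + L²)
-610*l(12 + 27, X(5, -6)) = -610*(8 + (5 - 1*(-6))²) = -610*(8 + (5 + 6)²) = -610*(8 + 11²) = -610*(8 + 121) = -610*129 = -78690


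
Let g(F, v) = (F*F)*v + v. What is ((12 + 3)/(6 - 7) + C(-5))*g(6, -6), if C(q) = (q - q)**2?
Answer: 3330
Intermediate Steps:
C(q) = 0 (C(q) = 0**2 = 0)
g(F, v) = v + v*F**2 (g(F, v) = F**2*v + v = v*F**2 + v = v + v*F**2)
((12 + 3)/(6 - 7) + C(-5))*g(6, -6) = ((12 + 3)/(6 - 7) + 0)*(-6*(1 + 6**2)) = (15/(-1) + 0)*(-6*(1 + 36)) = (15*(-1) + 0)*(-6*37) = (-15 + 0)*(-222) = -15*(-222) = 3330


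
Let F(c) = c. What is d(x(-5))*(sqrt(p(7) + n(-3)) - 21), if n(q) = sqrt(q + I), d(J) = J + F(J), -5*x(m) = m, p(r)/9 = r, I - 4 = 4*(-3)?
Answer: -42 + 2*sqrt(63 + I*sqrt(11)) ≈ -26.12 + 0.41771*I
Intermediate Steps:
I = -8 (I = 4 + 4*(-3) = 4 - 12 = -8)
p(r) = 9*r
x(m) = -m/5
d(J) = 2*J (d(J) = J + J = 2*J)
n(q) = sqrt(-8 + q) (n(q) = sqrt(q - 8) = sqrt(-8 + q))
d(x(-5))*(sqrt(p(7) + n(-3)) - 21) = (2*(-1/5*(-5)))*(sqrt(9*7 + sqrt(-8 - 3)) - 21) = (2*1)*(sqrt(63 + sqrt(-11)) - 21) = 2*(sqrt(63 + I*sqrt(11)) - 21) = 2*(-21 + sqrt(63 + I*sqrt(11))) = -42 + 2*sqrt(63 + I*sqrt(11))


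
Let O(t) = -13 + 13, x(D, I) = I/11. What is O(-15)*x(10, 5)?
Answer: 0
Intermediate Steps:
x(D, I) = I/11 (x(D, I) = I*(1/11) = I/11)
O(t) = 0
O(-15)*x(10, 5) = 0*((1/11)*5) = 0*(5/11) = 0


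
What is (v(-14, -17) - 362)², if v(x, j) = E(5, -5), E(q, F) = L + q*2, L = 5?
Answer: 120409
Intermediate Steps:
E(q, F) = 5 + 2*q (E(q, F) = 5 + q*2 = 5 + 2*q)
v(x, j) = 15 (v(x, j) = 5 + 2*5 = 5 + 10 = 15)
(v(-14, -17) - 362)² = (15 - 362)² = (-347)² = 120409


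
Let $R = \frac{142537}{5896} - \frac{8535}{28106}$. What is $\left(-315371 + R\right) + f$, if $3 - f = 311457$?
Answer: $- \frac{51934540179319}{82856488} \approx -6.268 \cdot 10^{5}$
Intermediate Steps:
$R = \frac{1977911281}{82856488}$ ($R = 142537 \cdot \frac{1}{5896} - \frac{8535}{28106} = \frac{142537}{5896} - \frac{8535}{28106} = \frac{1977911281}{82856488} \approx 23.872$)
$f = -311454$ ($f = 3 - 311457 = -311454$)
$\left(-315371 + R\right) + f = \left(-315371 + \frac{1977911281}{82856488}\right) - 311454 = - \frac{26128555565767}{82856488} - 311454 = - \frac{51934540179319}{82856488}$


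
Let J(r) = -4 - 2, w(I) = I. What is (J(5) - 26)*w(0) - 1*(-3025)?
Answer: 3025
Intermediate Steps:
J(r) = -6
(J(5) - 26)*w(0) - 1*(-3025) = (-6 - 26)*0 - 1*(-3025) = -32*0 + 3025 = 0 + 3025 = 3025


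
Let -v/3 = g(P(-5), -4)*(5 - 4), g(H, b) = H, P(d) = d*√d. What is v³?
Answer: -16875*I*√5 ≈ -37734.0*I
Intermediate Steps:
P(d) = d^(3/2)
v = 15*I*√5 (v = -3*(-5)^(3/2)*(5 - 4) = -3*(-5*I*√5) = -(-15)*I*√5 = 15*I*√5 ≈ 33.541*I)
v³ = (15*I*√5)³ = -16875*I*√5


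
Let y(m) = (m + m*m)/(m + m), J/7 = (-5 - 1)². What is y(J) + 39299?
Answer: 78851/2 ≈ 39426.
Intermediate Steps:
J = 252 (J = 7*(-5 - 1)² = 7*(-6)² = 7*36 = 252)
y(m) = (m + m²)/(2*m) (y(m) = (m + m²)/((2*m)) = (m + m²)*(1/(2*m)) = (m + m²)/(2*m))
y(J) + 39299 = (½ + (½)*252) + 39299 = (½ + 126) + 39299 = 253/2 + 39299 = 78851/2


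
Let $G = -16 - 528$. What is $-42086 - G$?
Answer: $-41542$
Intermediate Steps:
$G = -544$ ($G = -16 - 528 = -544$)
$-42086 - G = -42086 - -544 = -42086 + 544 = -41542$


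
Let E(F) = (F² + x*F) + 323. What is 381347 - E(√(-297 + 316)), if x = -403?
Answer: 381005 + 403*√19 ≈ 3.8276e+5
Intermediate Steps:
E(F) = 323 + F² - 403*F (E(F) = (F² - 403*F) + 323 = 323 + F² - 403*F)
381347 - E(√(-297 + 316)) = 381347 - (323 + (√(-297 + 316))² - 403*√(-297 + 316)) = 381347 - (323 + (√19)² - 403*√19) = 381347 - (323 + 19 - 403*√19) = 381347 - (342 - 403*√19) = 381347 + (-342 + 403*√19) = 381005 + 403*√19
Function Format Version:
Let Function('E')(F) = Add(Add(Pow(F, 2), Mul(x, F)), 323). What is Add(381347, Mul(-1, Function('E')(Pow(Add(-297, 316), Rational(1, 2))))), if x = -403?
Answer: Add(381005, Mul(403, Pow(19, Rational(1, 2)))) ≈ 3.8276e+5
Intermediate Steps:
Function('E')(F) = Add(323, Pow(F, 2), Mul(-403, F)) (Function('E')(F) = Add(Add(Pow(F, 2), Mul(-403, F)), 323) = Add(323, Pow(F, 2), Mul(-403, F)))
Add(381347, Mul(-1, Function('E')(Pow(Add(-297, 316), Rational(1, 2))))) = Add(381347, Mul(-1, Add(323, Pow(Pow(Add(-297, 316), Rational(1, 2)), 2), Mul(-403, Pow(Add(-297, 316), Rational(1, 2)))))) = Add(381347, Mul(-1, Add(323, Pow(Pow(19, Rational(1, 2)), 2), Mul(-403, Pow(19, Rational(1, 2)))))) = Add(381347, Mul(-1, Add(323, 19, Mul(-403, Pow(19, Rational(1, 2)))))) = Add(381347, Mul(-1, Add(342, Mul(-403, Pow(19, Rational(1, 2)))))) = Add(381347, Add(-342, Mul(403, Pow(19, Rational(1, 2))))) = Add(381005, Mul(403, Pow(19, Rational(1, 2))))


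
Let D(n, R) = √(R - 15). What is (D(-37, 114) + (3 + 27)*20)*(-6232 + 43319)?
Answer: 22252200 + 111261*√11 ≈ 2.2621e+7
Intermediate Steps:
D(n, R) = √(-15 + R)
(D(-37, 114) + (3 + 27)*20)*(-6232 + 43319) = (√(-15 + 114) + (3 + 27)*20)*(-6232 + 43319) = (√99 + 30*20)*37087 = (3*√11 + 600)*37087 = (600 + 3*√11)*37087 = 22252200 + 111261*√11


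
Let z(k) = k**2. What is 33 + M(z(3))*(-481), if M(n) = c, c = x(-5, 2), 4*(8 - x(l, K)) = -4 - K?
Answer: -9073/2 ≈ -4536.5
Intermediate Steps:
x(l, K) = 9 + K/4 (x(l, K) = 8 - (-4 - K)/4 = 8 + (1 + K/4) = 9 + K/4)
c = 19/2 (c = 9 + (1/4)*2 = 9 + 1/2 = 19/2 ≈ 9.5000)
M(n) = 19/2
33 + M(z(3))*(-481) = 33 + (19/2)*(-481) = 33 - 9139/2 = -9073/2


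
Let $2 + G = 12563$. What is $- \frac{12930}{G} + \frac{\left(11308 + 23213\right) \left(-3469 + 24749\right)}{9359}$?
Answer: $\frac{439394095610}{5598019} \approx 78491.0$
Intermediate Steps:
$G = 12561$ ($G = -2 + 12563 = 12561$)
$- \frac{12930}{G} + \frac{\left(11308 + 23213\right) \left(-3469 + 24749\right)}{9359} = - \frac{12930}{12561} + \frac{\left(11308 + 23213\right) \left(-3469 + 24749\right)}{9359} = \left(-12930\right) \frac{1}{12561} + 34521 \cdot 21280 \cdot \frac{1}{9359} = - \frac{4310}{4187} + 734606880 \cdot \frac{1}{9359} = - \frac{4310}{4187} + \frac{104943840}{1337} = \frac{439394095610}{5598019}$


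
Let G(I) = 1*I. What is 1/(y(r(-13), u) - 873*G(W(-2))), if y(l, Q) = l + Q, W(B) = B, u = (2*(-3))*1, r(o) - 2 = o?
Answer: 1/1729 ≈ 0.00057837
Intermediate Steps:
r(o) = 2 + o
u = -6 (u = -6*1 = -6)
G(I) = I
y(l, Q) = Q + l
1/(y(r(-13), u) - 873*G(W(-2))) = 1/((-6 + (2 - 13)) - 873*(-2)) = 1/((-6 - 11) + 1746) = 1/(-17 + 1746) = 1/1729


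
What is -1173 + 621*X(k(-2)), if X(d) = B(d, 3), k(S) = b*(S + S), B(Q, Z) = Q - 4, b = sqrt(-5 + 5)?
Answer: -3657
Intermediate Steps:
b = 0 (b = sqrt(0) = 0)
B(Q, Z) = -4 + Q
k(S) = 0 (k(S) = 0*(S + S) = 0*(2*S) = 0)
X(d) = -4 + d
-1173 + 621*X(k(-2)) = -1173 + 621*(-4 + 0) = -1173 + 621*(-4) = -1173 - 2484 = -3657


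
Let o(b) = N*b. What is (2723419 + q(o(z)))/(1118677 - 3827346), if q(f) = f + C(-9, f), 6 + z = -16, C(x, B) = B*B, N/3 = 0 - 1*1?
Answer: -2727841/2708669 ≈ -1.0071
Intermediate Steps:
N = -3 (N = 3*(0 - 1*1) = 3*(0 - 1) = 3*(-1) = -3)
C(x, B) = B**2
z = -22 (z = -6 - 16 = -22)
o(b) = -3*b
q(f) = f + f**2
(2723419 + q(o(z)))/(1118677 - 3827346) = (2723419 + (-3*(-22))*(1 - 3*(-22)))/(1118677 - 3827346) = (2723419 + 66*(1 + 66))/(-2708669) = (2723419 + 66*67)*(-1/2708669) = (2723419 + 4422)*(-1/2708669) = 2727841*(-1/2708669) = -2727841/2708669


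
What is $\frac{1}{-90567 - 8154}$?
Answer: $- \frac{1}{98721} \approx -1.013 \cdot 10^{-5}$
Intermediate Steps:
$\frac{1}{-90567 - 8154} = \frac{1}{-98721} = - \frac{1}{98721}$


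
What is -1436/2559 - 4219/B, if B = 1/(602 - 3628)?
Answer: 32669968510/2559 ≈ 1.2767e+7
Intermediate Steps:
B = -1/3026 (B = 1/(-3026) = -1/3026 ≈ -0.00033047)
-1436/2559 - 4219/B = -1436/2559 - 4219/(-1/3026) = -1436*1/2559 - 4219*(-3026) = -1436/2559 + 12766694 = 32669968510/2559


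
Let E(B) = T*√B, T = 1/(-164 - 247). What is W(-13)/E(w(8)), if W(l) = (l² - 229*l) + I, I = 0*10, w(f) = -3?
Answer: 431002*I*√3 ≈ 7.4652e+5*I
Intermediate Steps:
I = 0
T = -1/411 (T = 1/(-411) = -1/411 ≈ -0.0024331)
W(l) = l² - 229*l (W(l) = (l² - 229*l) + 0 = l² - 229*l)
E(B) = -√B/411
W(-13)/E(w(8)) = (-13*(-229 - 13))/((-I*√3/411)) = (-13*(-242))/((-I*√3/411)) = 3146/((-I*√3/411)) = 3146*(137*I*√3) = 431002*I*√3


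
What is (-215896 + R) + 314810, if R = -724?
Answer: 98190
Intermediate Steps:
(-215896 + R) + 314810 = (-215896 - 724) + 314810 = -216620 + 314810 = 98190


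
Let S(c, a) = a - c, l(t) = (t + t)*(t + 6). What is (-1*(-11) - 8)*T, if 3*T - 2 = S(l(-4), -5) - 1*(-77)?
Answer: 90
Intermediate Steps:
l(t) = 2*t*(6 + t) (l(t) = (2*t)*(6 + t) = 2*t*(6 + t))
T = 30 (T = ⅔ + ((-5 - 2*(-4)*(6 - 4)) - 1*(-77))/3 = ⅔ + ((-5 - 2*(-4)*2) + 77)/3 = ⅔ + ((-5 - 1*(-16)) + 77)/3 = ⅔ + ((-5 + 16) + 77)/3 = ⅔ + (11 + 77)/3 = ⅔ + (⅓)*88 = ⅔ + 88/3 = 30)
(-1*(-11) - 8)*T = (-1*(-11) - 8)*30 = (11 - 8)*30 = 3*30 = 90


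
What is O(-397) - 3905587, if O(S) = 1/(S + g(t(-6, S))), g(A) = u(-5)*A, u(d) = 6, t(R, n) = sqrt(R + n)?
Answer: -672217918076/172117 - 6*I*sqrt(403)/172117 ≈ -3.9056e+6 - 0.00069981*I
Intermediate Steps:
g(A) = 6*A
O(S) = 1/(S + 6*sqrt(-6 + S))
O(-397) - 3905587 = 1/(-397 + 6*sqrt(-6 - 397)) - 3905587 = 1/(-397 + 6*sqrt(-403)) - 3905587 = 1/(-397 + 6*(I*sqrt(403))) - 3905587 = 1/(-397 + 6*I*sqrt(403)) - 3905587 = -3905587 + 1/(-397 + 6*I*sqrt(403))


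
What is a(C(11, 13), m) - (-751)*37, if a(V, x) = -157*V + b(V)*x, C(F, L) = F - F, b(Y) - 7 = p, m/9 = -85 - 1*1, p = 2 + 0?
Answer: 20821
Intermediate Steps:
p = 2
m = -774 (m = 9*(-85 - 1*1) = 9*(-85 - 1) = 9*(-86) = -774)
b(Y) = 9 (b(Y) = 7 + 2 = 9)
C(F, L) = 0
a(V, x) = -157*V + 9*x
a(C(11, 13), m) - (-751)*37 = (-157*0 + 9*(-774)) - (-751)*37 = (0 - 6966) - 1*(-27787) = -6966 + 27787 = 20821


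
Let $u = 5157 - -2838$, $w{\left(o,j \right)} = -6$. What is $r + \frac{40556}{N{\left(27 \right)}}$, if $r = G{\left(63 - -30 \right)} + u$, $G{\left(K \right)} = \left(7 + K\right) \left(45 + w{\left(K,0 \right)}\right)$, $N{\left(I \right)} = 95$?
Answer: $\frac{1170581}{95} \approx 12322.0$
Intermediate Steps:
$G{\left(K \right)} = 273 + 39 K$ ($G{\left(K \right)} = \left(7 + K\right) \left(45 - 6\right) = \left(7 + K\right) 39 = 273 + 39 K$)
$u = 7995$ ($u = 5157 + 2838 = 7995$)
$r = 11895$ ($r = \left(273 + 39 \left(63 - -30\right)\right) + 7995 = \left(273 + 39 \left(63 + 30\right)\right) + 7995 = \left(273 + 39 \cdot 93\right) + 7995 = \left(273 + 3627\right) + 7995 = 3900 + 7995 = 11895$)
$r + \frac{40556}{N{\left(27 \right)}} = 11895 + \frac{40556}{95} = \frac{1170581}{95}$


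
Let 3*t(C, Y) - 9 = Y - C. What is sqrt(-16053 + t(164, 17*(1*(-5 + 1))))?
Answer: I*sqrt(145146)/3 ≈ 126.99*I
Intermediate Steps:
t(C, Y) = 3 - C/3 + Y/3 (t(C, Y) = 3 + (Y - C)/3 = 3 + (-C/3 + Y/3) = 3 - C/3 + Y/3)
sqrt(-16053 + t(164, 17*(1*(-5 + 1)))) = sqrt(-16053 + (3 - 1/3*164 + (17*(1*(-5 + 1)))/3)) = sqrt(-16053 + (3 - 164/3 + (17*(1*(-4)))/3)) = sqrt(-16053 + (3 - 164/3 + (17*(-4))/3)) = sqrt(-16053 + (3 - 164/3 + (1/3)*(-68))) = sqrt(-16053 + (3 - 164/3 - 68/3)) = sqrt(-16053 - 223/3) = sqrt(-48382/3) = I*sqrt(145146)/3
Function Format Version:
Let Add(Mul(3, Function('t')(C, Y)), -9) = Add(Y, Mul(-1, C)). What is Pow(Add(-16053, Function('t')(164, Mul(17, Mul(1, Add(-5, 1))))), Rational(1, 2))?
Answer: Mul(Rational(1, 3), I, Pow(145146, Rational(1, 2))) ≈ Mul(126.99, I)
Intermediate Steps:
Function('t')(C, Y) = Add(3, Mul(Rational(-1, 3), C), Mul(Rational(1, 3), Y)) (Function('t')(C, Y) = Add(3, Mul(Rational(1, 3), Add(Y, Mul(-1, C)))) = Add(3, Add(Mul(Rational(-1, 3), C), Mul(Rational(1, 3), Y))) = Add(3, Mul(Rational(-1, 3), C), Mul(Rational(1, 3), Y)))
Pow(Add(-16053, Function('t')(164, Mul(17, Mul(1, Add(-5, 1))))), Rational(1, 2)) = Pow(Add(-16053, Add(3, Mul(Rational(-1, 3), 164), Mul(Rational(1, 3), Mul(17, Mul(1, Add(-5, 1)))))), Rational(1, 2)) = Pow(Add(-16053, Add(3, Rational(-164, 3), Mul(Rational(1, 3), Mul(17, Mul(1, -4))))), Rational(1, 2)) = Pow(Add(-16053, Add(3, Rational(-164, 3), Mul(Rational(1, 3), Mul(17, -4)))), Rational(1, 2)) = Pow(Add(-16053, Add(3, Rational(-164, 3), Mul(Rational(1, 3), -68))), Rational(1, 2)) = Pow(Add(-16053, Add(3, Rational(-164, 3), Rational(-68, 3))), Rational(1, 2)) = Pow(Add(-16053, Rational(-223, 3)), Rational(1, 2)) = Pow(Rational(-48382, 3), Rational(1, 2)) = Mul(Rational(1, 3), I, Pow(145146, Rational(1, 2)))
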